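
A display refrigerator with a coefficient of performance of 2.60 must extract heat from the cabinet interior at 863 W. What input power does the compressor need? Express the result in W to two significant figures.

Ẇ = Q̇_C/COP = 863.0/2.60 = 331.9 W.

330 W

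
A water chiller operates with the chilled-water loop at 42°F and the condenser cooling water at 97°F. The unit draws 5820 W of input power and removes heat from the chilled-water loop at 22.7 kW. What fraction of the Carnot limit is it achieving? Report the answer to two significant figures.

Converting, Q̇_C = 22.70 kW = 22700 W, so COP_actual = Q̇_C/Ẇ = 22700/5820 = 3.900.
In absolute terms T_C = 278.71 K and T_H = 309.26 K, so ΔT = 30.56 K.
COP_Carnot = T_C/ΔT = 278.71/30.56 = 9.121.
η_II = COP_actual/COP_Carnot = 3.900/9.121 = 0.4276.

0.43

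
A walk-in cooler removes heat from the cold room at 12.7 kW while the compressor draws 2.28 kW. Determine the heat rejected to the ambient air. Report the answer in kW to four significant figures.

For a cyclic device the first law requires Q̇_H = Q̇_C + Ẇ.
Q̇_H = Q̇_C + Ẇ = 14.98 kW.

14.98 kW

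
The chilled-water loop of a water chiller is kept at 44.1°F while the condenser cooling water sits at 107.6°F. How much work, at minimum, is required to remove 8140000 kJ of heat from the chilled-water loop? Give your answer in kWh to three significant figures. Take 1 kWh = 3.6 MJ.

In absolute terms T_C = 279.87 K and T_H = 315.15 K, so ΔT = 35.28 K.
The reversible limit is COP_R = T_C/ΔT = 7.933, so W_min = Q_C/COP = Q_C·ΔT/T_C.
W_min = 8140000 × 35.28/279.87 = 1026000 kJ = 285.0 kWh.

285 kWh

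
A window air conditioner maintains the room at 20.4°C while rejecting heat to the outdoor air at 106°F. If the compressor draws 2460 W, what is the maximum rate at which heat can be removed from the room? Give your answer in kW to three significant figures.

34.9 kW

In absolute terms T_C = 293.55 K and T_H = 314.26 K, so ΔT = 20.71 K.
COP_Carnot = T_C/ΔT = 293.55/20.71 = 14.17.
Q̇_max = COP_Carnot × Ẇ = 14.17 × 2460 W = 34870 W = 34.87 kW.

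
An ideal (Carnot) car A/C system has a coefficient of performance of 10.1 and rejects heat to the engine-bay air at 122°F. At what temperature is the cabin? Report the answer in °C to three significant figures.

20.9 °C

For a Carnot refrigerator COP_R = T_C/(T_H − T_C), so T_C = COP·T_H/(1 + COP).
With T_H = 323.15 K, T_C = 10.1 × 323.15/11.10 = 294.04 K.
Converting, 294.04 K = 20.89°C.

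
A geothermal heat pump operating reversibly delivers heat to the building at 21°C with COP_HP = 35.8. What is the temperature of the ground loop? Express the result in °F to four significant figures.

55.01 °F

COP_HP = T_H/(T_H − T_C) gives T_H − T_C = T_H/COP.
With T_H = 294.15 K, T_C = 294.15 × (1 − 1/35.8) = 285.93 K.
Converting, 285.93 K = 55.01°F.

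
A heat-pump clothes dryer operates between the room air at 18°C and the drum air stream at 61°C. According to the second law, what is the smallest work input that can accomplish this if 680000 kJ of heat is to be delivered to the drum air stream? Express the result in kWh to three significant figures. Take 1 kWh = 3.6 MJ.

In absolute terms T_C = 291.15 K and T_H = 334.15 K, so ΔT = 43.00 K.
The reversible limit is COP_HP = T_H/ΔT = 7.771, so W_min = Q_H/COP = Q_H·ΔT/T_H.
W_min = 680000 × 43.00/334.15 = 87510 kJ = 24.31 kWh.

24.3 kWh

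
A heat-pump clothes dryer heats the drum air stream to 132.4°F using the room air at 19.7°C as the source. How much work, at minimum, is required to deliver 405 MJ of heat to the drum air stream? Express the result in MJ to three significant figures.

44.4 MJ

In absolute terms T_C = 292.85 K and T_H = 328.93 K, so ΔT = 36.08 K.
The reversible limit is COP_HP = T_H/ΔT = 9.117, so W_min = Q_H/COP = Q_H·ΔT/T_H.
W_min = 405.0 × 36.08/328.93 = 44.42 MJ.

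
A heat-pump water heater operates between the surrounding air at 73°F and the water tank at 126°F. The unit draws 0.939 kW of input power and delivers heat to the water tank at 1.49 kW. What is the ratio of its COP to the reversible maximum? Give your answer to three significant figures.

COP_actual = Q̇_H/Ẇ = 1.490/0.9390 = 1.587.
In absolute terms T_C = 295.93 K and T_H = 325.37 K, so ΔT = 29.44 K.
COP_Carnot = T_H/ΔT = 325.37/29.44 = 11.05.
η_II = COP_actual/COP_Carnot = 1.587/11.05 = 0.1436.

0.144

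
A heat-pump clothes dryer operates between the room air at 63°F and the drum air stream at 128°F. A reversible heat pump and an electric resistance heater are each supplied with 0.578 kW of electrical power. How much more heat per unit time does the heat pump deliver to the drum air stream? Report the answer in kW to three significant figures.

4.65 kW

In absolute terms T_C = 290.37 K and T_H = 326.48 K, so ΔT = 36.11 K.
COP_Carnot = T_H/ΔT = 326.48/36.11 = 9.041.
The heat pump delivers Q̇_H = COP × Ẇ = 5.226 kW; the resistance heater delivers Ẇ = 0.5780 kW.
Extra = (COP − 1)·Ẇ = 4.648 kW.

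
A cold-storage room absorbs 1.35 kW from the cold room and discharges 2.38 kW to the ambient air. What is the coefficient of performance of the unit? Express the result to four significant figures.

The first law gives Q̇_H = Q̇_C + Ẇ, so the three rates are Q̇_C = 1.350, Q̇_H = 2.380, Ẇ = 1.030 kW.
COP_R = Q̇_C/Ẇ = 1.350/1.030 = 1.311.

1.311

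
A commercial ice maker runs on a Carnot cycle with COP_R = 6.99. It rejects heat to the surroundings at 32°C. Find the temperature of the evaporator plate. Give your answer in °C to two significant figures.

For a Carnot refrigerator COP_R = T_C/(T_H − T_C), so T_C = COP·T_H/(1 + COP).
With T_H = 305.15 K, T_C = 6.99 × 305.15/7.990 = 266.96 K.
Converting, 266.96 K = -6.19°C.

-6.2 °C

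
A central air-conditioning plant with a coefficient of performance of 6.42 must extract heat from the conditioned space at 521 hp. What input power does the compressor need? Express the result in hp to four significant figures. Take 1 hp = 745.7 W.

Ẇ = Q̇_C/COP = 521.0/6.42 = 81.15 hp.

81.15 hp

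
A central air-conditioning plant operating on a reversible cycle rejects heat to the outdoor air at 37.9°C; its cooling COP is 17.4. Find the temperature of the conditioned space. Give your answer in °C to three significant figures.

For a Carnot refrigerator COP_R = T_C/(T_H − T_C), so T_C = COP·T_H/(1 + COP).
With T_H = 311.05 K, T_C = 17.4 × 311.05/18.40 = 294.15 K.
Converting, 294.15 K = 21.00°C.

21.0 °C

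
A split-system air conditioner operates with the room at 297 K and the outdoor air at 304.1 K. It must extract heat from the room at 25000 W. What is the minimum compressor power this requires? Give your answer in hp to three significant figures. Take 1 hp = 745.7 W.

The reservoir spacing is ΔT = 304.1 − 297 = 7.100 K.
COP_Carnot = T_C/ΔT = 297.00/7.100 = 41.83.
Ẇ_min = Q̇/COP_Carnot = 25000/41.83 = 597.6 W = 0.8015 hp.

0.801 hp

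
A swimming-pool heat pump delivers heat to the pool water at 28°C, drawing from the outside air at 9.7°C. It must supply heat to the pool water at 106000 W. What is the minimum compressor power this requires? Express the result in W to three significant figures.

In absolute terms T_C = 282.85 K and T_H = 301.15 K, so ΔT = 18.30 K.
COP_Carnot = T_H/ΔT = 301.15/18.30 = 16.46.
Ẇ_min = Q̇/COP_Carnot = 106000/16.46 = 6441 W.

6440 W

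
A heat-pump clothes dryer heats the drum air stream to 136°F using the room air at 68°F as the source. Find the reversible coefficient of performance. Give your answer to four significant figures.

8.760

In absolute terms T_C = 293.15 K and T_H = 330.93 K, so ΔT = 37.78 K.
For a reversible cycle, COP_Carnot = T_H/ΔT = 330.93/37.78 = 8.760.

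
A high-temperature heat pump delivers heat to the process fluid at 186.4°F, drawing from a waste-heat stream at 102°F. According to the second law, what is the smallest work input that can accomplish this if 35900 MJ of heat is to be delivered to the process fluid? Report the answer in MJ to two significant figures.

In absolute terms T_C = 312.04 K and T_H = 358.93 K, so ΔT = 46.89 K.
The reversible limit is COP_HP = T_H/ΔT = 7.655, so W_min = Q_H/COP = Q_H·ΔT/T_H.
W_min = 35900 × 46.89/358.93 = 4690 MJ.

4700 MJ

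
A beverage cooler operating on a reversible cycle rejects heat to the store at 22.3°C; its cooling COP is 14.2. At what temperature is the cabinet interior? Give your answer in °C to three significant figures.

2.86 °C

For a Carnot refrigerator COP_R = T_C/(T_H − T_C), so T_C = COP·T_H/(1 + COP).
With T_H = 295.45 K, T_C = 14.2 × 295.45/15.20 = 276.01 K.
Converting, 276.01 K = 2.86°C.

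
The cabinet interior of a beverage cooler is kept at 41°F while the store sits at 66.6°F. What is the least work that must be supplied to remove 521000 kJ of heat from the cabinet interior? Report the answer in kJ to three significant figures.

In absolute terms T_C = 278.15 K and T_H = 292.37 K, so ΔT = 14.22 K.
The reversible limit is COP_R = T_C/ΔT = 19.56, so W_min = Q_C/COP = Q_C·ΔT/T_C.
W_min = 521000 × 14.22/278.15 = 26640 kJ.

26600 kJ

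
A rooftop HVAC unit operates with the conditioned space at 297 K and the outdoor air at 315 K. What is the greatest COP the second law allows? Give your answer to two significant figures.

The reservoir spacing is ΔT = 315 − 297 = 18.00 K.
For a reversible cycle, COP_Carnot = T_C/ΔT = 297.00/18.00 = 16.50.

17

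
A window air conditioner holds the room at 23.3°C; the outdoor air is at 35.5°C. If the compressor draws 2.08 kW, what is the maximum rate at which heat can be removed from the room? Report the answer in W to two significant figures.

51000 W

In absolute terms T_C = 296.45 K and T_H = 308.65 K, so ΔT = 12.20 K.
COP_Carnot = T_C/ΔT = 296.45/12.20 = 24.30.
Q̇_max = COP_Carnot × Ẇ = 24.30 × 2.080 kW = 50.54 kW = 50540 W.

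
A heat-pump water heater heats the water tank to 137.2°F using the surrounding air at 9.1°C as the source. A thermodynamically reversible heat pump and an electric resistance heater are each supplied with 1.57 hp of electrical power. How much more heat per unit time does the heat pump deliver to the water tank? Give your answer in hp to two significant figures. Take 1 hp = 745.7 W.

In absolute terms T_C = 282.25 K and T_H = 331.59 K, so ΔT = 49.34 K.
COP_Carnot = T_H/ΔT = 331.59/49.34 = 6.720.
The heat pump delivers Q̇_H = COP × Ẇ = 10.55 hp; the resistance heater delivers Ẇ = 1.570 hp.
Extra = (COP − 1)·Ẇ = 8.980 hp.

9.0 hp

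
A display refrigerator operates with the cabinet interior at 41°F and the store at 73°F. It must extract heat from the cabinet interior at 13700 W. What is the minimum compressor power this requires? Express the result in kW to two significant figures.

0.88 kW

In absolute terms T_C = 278.15 K and T_H = 295.93 K, so ΔT = 17.78 K.
COP_Carnot = T_C/ΔT = 278.15/17.78 = 15.65.
Ẇ_min = Q̇/COP_Carnot = 13700/15.65 = 875.6 W = 0.8756 kW.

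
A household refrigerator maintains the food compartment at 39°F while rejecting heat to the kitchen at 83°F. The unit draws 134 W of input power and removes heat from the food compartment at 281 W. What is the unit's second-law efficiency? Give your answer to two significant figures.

COP_actual = Q̇_C/Ẇ = 281.0/134.0 = 2.097.
In absolute terms T_C = 277.04 K and T_H = 301.48 K, so ΔT = 24.44 K.
COP_Carnot = T_C/ΔT = 277.04/24.44 = 11.33.
η_II = COP_actual/COP_Carnot = 2.097/11.33 = 0.1850.

0.19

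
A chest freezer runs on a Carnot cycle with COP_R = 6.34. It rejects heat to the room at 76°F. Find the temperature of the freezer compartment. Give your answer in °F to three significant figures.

3.02 °F

For a Carnot refrigerator COP_R = T_C/(T_H − T_C), so T_C = COP·T_H/(1 + COP).
With T_H = 297.59 K, T_C = 6.34 × 297.59/7.340 = 257.05 K.
Converting, 257.05 K = 3.02°F.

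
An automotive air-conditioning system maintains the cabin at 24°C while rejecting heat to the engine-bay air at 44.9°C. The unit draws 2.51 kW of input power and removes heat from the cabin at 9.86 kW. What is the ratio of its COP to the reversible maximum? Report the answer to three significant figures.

COP_actual = Q̇_C/Ẇ = 9.860/2.510 = 3.928.
In absolute terms T_C = 297.15 K and T_H = 318.05 K, so ΔT = 20.90 K.
COP_Carnot = T_C/ΔT = 297.15/20.90 = 14.22.
η_II = COP_actual/COP_Carnot = 3.928/14.22 = 0.2763.

0.276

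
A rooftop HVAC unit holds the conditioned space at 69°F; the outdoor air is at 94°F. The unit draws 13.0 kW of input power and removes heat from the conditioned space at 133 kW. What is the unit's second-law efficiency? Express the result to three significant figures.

COP_actual = Q̇_C/Ẇ = 133.0/13.00 = 10.23.
In absolute terms T_C = 293.71 K and T_H = 307.59 K, so ΔT = 13.89 K.
COP_Carnot = T_C/ΔT = 293.71/13.89 = 21.15.
η_II = COP_actual/COP_Carnot = 10.23/21.15 = 0.4838.

0.484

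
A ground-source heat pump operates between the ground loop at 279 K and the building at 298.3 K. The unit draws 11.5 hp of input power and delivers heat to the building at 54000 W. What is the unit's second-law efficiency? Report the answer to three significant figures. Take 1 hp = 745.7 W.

Converting, Q̇_H = 54000 W = 72.42 hp, so COP_actual = Q̇_H/Ẇ = 72.42/11.50 = 6.297.
The reservoir spacing is ΔT = 298.3 − 279 = 19.30 K.
COP_Carnot = T_H/ΔT = 298.30/19.30 = 15.46.
η_II = COP_actual/COP_Carnot = 6.297/15.46 = 0.4074.

0.407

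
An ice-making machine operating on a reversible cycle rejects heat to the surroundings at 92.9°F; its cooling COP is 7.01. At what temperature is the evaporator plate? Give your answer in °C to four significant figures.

-4.492 °C

For a Carnot refrigerator COP_R = T_C/(T_H − T_C), so T_C = COP·T_H/(1 + COP).
With T_H = 306.98 K, T_C = 7.01 × 306.98/8.010 = 268.66 K.
Converting, 268.66 K = -4.49°C.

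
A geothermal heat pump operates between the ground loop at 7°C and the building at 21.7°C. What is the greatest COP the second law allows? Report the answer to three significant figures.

In absolute terms T_C = 280.15 K and T_H = 294.85 K, so ΔT = 14.70 K.
For a reversible cycle, COP_Carnot = T_H/ΔT = 294.85/14.70 = 20.06.

20.1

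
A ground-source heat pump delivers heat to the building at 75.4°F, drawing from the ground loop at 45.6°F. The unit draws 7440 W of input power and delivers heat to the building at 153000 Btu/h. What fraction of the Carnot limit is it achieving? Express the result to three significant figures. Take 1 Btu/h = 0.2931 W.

0.336

Converting, Q̇_H = 153000 Btu/h = 44840 W, so COP_actual = Q̇_H/Ẇ = 44840/7440 = 6.027.
In absolute terms T_C = 280.71 K and T_H = 297.26 K, so ΔT = 16.56 K.
COP_Carnot = T_H/ΔT = 297.26/16.56 = 17.96.
η_II = COP_actual/COP_Carnot = 6.027/17.96 = 0.3357.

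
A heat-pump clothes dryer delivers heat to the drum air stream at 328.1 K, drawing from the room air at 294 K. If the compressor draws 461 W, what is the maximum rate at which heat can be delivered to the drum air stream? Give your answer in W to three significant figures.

4440 W

The reservoir spacing is ΔT = 328.1 − 294 = 34.10 K.
COP_Carnot = T_H/ΔT = 328.10/34.10 = 9.622.
Q̇_max = COP_Carnot × Ẇ = 9.622 × 461.0 W = 4436 W.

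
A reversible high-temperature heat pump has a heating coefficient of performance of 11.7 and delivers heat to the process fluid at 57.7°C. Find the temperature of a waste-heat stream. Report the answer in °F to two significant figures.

85 °F

COP_HP = T_H/(T_H − T_C) gives T_H − T_C = T_H/COP.
With T_H = 330.85 K, T_C = 330.85 × (1 − 1/11.7) = 302.57 K.
Converting, 302.57 K = 84.96°F.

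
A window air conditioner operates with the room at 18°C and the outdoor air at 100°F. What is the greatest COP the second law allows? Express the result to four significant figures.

In absolute terms T_C = 291.15 K and T_H = 310.93 K, so ΔT = 19.78 K.
For a reversible cycle, COP_Carnot = T_C/ΔT = 291.15/19.78 = 14.72.

14.72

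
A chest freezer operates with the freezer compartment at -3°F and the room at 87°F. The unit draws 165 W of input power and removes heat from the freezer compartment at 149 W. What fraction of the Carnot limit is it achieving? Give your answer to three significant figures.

COP_actual = Q̇_C/Ẇ = 149.0/165.0 = 0.9030.
In absolute terms T_C = 253.71 K and T_H = 303.71 K, so ΔT = 50.00 K.
COP_Carnot = T_C/ΔT = 253.71/50.00 = 5.074.
η_II = COP_actual/COP_Carnot = 0.9030/5.074 = 0.1780.

0.178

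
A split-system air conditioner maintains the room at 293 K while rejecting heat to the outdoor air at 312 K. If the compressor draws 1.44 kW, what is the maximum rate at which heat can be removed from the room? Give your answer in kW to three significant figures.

The reservoir spacing is ΔT = 312 − 293 = 19.00 K.
COP_Carnot = T_C/ΔT = 293.00/19.00 = 15.42.
Q̇_max = COP_Carnot × Ẇ = 15.42 × 1.440 kW = 22.21 kW.

22.2 kW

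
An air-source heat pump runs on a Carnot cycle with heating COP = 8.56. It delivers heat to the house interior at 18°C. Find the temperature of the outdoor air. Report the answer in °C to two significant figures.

-16 °C

COP_HP = T_H/(T_H − T_C) gives T_H − T_C = T_H/COP.
With T_H = 291.15 K, T_C = 291.15 × (1 − 1/8.56) = 257.14 K.
Converting, 257.14 K = -16.01°C.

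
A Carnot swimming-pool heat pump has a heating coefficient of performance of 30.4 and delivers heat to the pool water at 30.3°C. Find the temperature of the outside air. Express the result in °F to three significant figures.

68.6 °F

COP_HP = T_H/(T_H − T_C) gives T_H − T_C = T_H/COP.
With T_H = 303.45 K, T_C = 303.45 × (1 − 1/30.4) = 293.47 K.
Converting, 293.47 K = 68.57°F.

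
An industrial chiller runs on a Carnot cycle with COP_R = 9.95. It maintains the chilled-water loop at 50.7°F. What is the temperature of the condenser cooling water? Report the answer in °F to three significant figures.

102 °F

COP_R = T_C/(T_H − T_C) gives T_H − T_C = T_C/COP.
With T_C = 283.54 K, T_H = 283.54 × (1 + 1/9.95) = 312.04 K.
Converting, 312.04 K = 101.99°F.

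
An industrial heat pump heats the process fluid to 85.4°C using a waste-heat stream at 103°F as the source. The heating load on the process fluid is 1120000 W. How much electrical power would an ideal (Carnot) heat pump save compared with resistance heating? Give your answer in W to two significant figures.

980000 W

In absolute terms T_C = 312.59 K and T_H = 358.55 K, so ΔT = 45.96 K.
COP_Carnot = T_H/ΔT = 358.55/45.96 = 7.802.
Resistance heating needs Ẇ_res = Q̇_H = 1120000 W; the reversible heat pump needs only Ẇ_hp = Q̇_H/COP = 143600 W.
Saving = 1120000 − 143600 = 976400 W.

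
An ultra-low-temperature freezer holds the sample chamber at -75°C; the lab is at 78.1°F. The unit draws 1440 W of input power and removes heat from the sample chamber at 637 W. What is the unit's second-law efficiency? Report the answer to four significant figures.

0.2246

COP_actual = Q̇_C/Ẇ = 637.0/1440 = 0.4424.
In absolute terms T_C = 198.15 K and T_H = 298.76 K, so ΔT = 100.6 K.
COP_Carnot = T_C/ΔT = 198.15/100.6 = 1.969.
η_II = COP_actual/COP_Carnot = 0.4424/1.969 = 0.2246.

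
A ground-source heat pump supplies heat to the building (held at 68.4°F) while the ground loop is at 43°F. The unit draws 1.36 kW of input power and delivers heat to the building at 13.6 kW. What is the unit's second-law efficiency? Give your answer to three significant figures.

0.481

COP_actual = Q̇_H/Ẇ = 13.60/1.360 = 10.00.
In absolute terms T_C = 279.26 K and T_H = 293.37 K, so ΔT = 14.11 K.
COP_Carnot = T_H/ΔT = 293.37/14.11 = 20.79.
η_II = COP_actual/COP_Carnot = 10.00/20.79 = 0.4810.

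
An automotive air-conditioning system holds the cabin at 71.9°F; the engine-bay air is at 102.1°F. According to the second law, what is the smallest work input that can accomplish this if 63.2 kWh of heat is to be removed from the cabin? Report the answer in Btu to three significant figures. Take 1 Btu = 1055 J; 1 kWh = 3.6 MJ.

12300 Btu

In absolute terms T_C = 295.32 K and T_H = 312.09 K, so ΔT = 16.78 K.
The reversible limit is COP_R = T_C/ΔT = 17.60, so W_min = Q_C/COP = Q_C·ΔT/T_C.
W_min = 63.20 × 16.78/295.32 = 3.591 kWh = 12250 Btu.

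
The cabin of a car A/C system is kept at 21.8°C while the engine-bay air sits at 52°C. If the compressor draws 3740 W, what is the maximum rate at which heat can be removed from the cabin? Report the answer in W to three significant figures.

36500 W

In absolute terms T_C = 294.95 K and T_H = 325.15 K, so ΔT = 30.20 K.
COP_Carnot = T_C/ΔT = 294.95/30.20 = 9.767.
Q̇_max = COP_Carnot × Ẇ = 9.767 × 3740 W = 36530 W.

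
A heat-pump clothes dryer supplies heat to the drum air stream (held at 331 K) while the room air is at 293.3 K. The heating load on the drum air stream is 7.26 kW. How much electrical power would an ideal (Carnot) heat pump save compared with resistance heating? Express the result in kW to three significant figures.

6.43 kW

The reservoir spacing is ΔT = 331 − 293.3 = 37.70 K.
COP_Carnot = T_H/ΔT = 331.00/37.70 = 8.780.
Resistance heating needs Ẇ_res = Q̇_H = 7.260 kW; the reversible heat pump needs only Ẇ_hp = Q̇_H/COP = 0.8269 kW.
Saving = 7.260 − 0.8269 = 6.433 kW.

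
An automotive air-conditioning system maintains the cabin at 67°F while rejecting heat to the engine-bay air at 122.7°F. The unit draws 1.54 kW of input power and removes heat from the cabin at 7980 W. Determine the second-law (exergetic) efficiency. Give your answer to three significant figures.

0.548

Converting, Q̇_C = 7980 W = 7.980 kW, so COP_actual = Q̇_C/Ẇ = 7.980/1.540 = 5.182.
In absolute terms T_C = 292.59 K and T_H = 323.54 K, so ΔT = 30.94 K.
COP_Carnot = T_C/ΔT = 292.59/30.94 = 9.455.
η_II = COP_actual/COP_Carnot = 5.182/9.455 = 0.5480.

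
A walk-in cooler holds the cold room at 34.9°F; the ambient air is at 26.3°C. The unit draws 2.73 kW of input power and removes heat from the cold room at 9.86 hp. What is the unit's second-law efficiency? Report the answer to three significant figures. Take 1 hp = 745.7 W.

Converting, Q̇_C = 9.860 hp = 7.353 kW, so COP_actual = Q̇_C/Ẇ = 7.353/2.730 = 2.693.
In absolute terms T_C = 274.76 K and T_H = 299.45 K, so ΔT = 24.69 K.
COP_Carnot = T_C/ΔT = 274.76/24.69 = 11.13.
η_II = COP_actual/COP_Carnot = 2.693/11.13 = 0.2420.

0.242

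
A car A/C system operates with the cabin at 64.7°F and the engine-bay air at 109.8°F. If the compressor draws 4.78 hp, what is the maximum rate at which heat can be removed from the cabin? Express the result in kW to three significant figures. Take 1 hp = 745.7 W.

41.4 kW

In absolute terms T_C = 291.32 K and T_H = 316.37 K, so ΔT = 25.06 K.
COP_Carnot = T_C/ΔT = 291.32/25.06 = 11.63.
Q̇_max = COP_Carnot × Ẇ = 11.63 × 4.780 hp = 55.58 hp = 41.44 kW.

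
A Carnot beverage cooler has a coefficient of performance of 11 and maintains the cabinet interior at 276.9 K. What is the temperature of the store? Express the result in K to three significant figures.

COP_R = T_C/(T_H − T_C) gives T_H − T_C = T_C/COP.
With T_C = 276.90 K, T_H = 276.90 × (1 + 1/11) = 302.07 K.

302 K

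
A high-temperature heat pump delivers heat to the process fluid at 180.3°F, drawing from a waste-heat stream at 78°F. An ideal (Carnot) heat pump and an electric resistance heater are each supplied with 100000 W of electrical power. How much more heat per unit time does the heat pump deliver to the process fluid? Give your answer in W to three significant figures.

526000 W

In absolute terms T_C = 298.71 K and T_H = 355.54 K, so ΔT = 56.83 K.
COP_Carnot = T_H/ΔT = 355.54/56.83 = 6.256.
The heat pump delivers Q̇_H = COP × Ẇ = 625600 W; the resistance heater delivers Ẇ = 100000 W.
Extra = (COP − 1)·Ẇ = 525600 W.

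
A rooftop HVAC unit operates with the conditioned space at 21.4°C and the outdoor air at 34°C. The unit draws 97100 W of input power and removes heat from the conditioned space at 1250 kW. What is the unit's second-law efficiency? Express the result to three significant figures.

Converting, Q̇_C = 1250 kW = 1250000 W, so COP_actual = Q̇_C/Ẇ = 1250000/97100 = 12.87.
In absolute terms T_C = 294.55 K and T_H = 307.15 K, so ΔT = 12.60 K.
COP_Carnot = T_C/ΔT = 294.55/12.60 = 23.38.
η_II = COP_actual/COP_Carnot = 12.87/23.38 = 0.5507.

0.551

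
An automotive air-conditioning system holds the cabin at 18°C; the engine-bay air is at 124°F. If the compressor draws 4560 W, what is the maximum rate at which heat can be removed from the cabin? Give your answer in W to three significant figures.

40100 W

In absolute terms T_C = 291.15 K and T_H = 324.26 K, so ΔT = 33.11 K.
COP_Carnot = T_C/ΔT = 291.15/33.11 = 8.793.
Q̇_max = COP_Carnot × Ẇ = 8.793 × 4560 W = 40100 W.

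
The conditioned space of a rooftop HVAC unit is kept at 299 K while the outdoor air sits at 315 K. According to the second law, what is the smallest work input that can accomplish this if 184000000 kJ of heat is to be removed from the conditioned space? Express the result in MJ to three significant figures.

9850 MJ

The reservoir spacing is ΔT = 315 − 299 = 16.00 K.
The reversible limit is COP_R = T_C/ΔT = 18.69, so W_min = Q_C/COP = Q_C·ΔT/T_C.
W_min = 184000000 × 16.00/299.00 = 9846000 kJ = 9846 MJ.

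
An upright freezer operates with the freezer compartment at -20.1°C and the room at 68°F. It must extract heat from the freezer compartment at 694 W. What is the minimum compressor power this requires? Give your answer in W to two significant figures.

110 W

In absolute terms T_C = 253.05 K and T_H = 293.15 K, so ΔT = 40.10 K.
COP_Carnot = T_C/ΔT = 253.05/40.10 = 6.310.
Ẇ_min = Q̇/COP_Carnot = 694.0/6.310 = 110.0 W.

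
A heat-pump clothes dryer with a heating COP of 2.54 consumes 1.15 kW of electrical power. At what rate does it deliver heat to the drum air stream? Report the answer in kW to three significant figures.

Q̇_H = COP_HP × Ẇ = 2.54 × 1.150 = 2.921 kW.

2.92 kW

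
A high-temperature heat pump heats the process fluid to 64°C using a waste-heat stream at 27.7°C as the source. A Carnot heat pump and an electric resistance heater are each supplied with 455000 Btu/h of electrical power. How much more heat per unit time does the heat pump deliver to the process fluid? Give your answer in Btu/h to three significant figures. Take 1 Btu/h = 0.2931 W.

3770000 Btu/h

In absolute terms T_C = 300.85 K and T_H = 337.15 K, so ΔT = 36.30 K.
COP_Carnot = T_H/ΔT = 337.15/36.30 = 9.288.
The heat pump delivers Q̇_H = COP × Ẇ = 4226000 Btu/h; the resistance heater delivers Ẇ = 455000 Btu/h.
Extra = (COP − 1)·Ẇ = 3771000 Btu/h.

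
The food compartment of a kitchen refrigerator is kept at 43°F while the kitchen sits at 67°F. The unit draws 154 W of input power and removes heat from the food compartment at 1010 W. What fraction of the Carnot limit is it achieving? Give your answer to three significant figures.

COP_actual = Q̇_C/Ẇ = 1010/154.0 = 6.558.
In absolute terms T_C = 279.26 K and T_H = 292.59 K, so ΔT = 13.33 K.
COP_Carnot = T_C/ΔT = 279.26/13.33 = 20.94.
η_II = COP_actual/COP_Carnot = 6.558/20.94 = 0.3131.

0.313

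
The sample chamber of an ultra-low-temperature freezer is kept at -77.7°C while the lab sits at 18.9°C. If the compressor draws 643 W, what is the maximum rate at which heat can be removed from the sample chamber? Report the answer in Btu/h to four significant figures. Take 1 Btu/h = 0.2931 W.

In absolute terms T_C = 195.45 K and T_H = 292.05 K, so ΔT = 96.60 K.
COP_Carnot = T_C/ΔT = 195.45/96.60 = 2.023.
Q̇_max = COP_Carnot × Ẇ = 2.023 × 643.0 W = 1301 W = 4439 Btu/h.

4439 Btu/h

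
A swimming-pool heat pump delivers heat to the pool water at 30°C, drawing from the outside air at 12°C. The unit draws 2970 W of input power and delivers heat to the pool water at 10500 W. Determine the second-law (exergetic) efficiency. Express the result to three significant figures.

COP_actual = Q̇_H/Ẇ = 10500/2970 = 3.535.
In absolute terms T_C = 285.15 K and T_H = 303.15 K, so ΔT = 18.00 K.
COP_Carnot = T_H/ΔT = 303.15/18.00 = 16.84.
η_II = COP_actual/COP_Carnot = 3.535/16.84 = 0.2099.

0.210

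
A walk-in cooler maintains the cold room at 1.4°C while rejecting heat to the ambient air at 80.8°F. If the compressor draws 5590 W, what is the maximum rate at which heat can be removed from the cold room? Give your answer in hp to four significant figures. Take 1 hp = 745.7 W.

80.05 hp

In absolute terms T_C = 274.55 K and T_H = 300.26 K, so ΔT = 25.71 K.
COP_Carnot = T_C/ΔT = 274.55/25.71 = 10.68.
Q̇_max = COP_Carnot × Ẇ = 10.68 × 5590 W = 59690 W = 80.05 hp.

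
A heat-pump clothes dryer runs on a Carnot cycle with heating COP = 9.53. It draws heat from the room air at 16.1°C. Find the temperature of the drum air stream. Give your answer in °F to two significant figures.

COP_HP = T_H/(T_H − T_C) rearranges to T_H = COP·T_C/(COP − 1).
With T_C = 289.25 K, T_H = 9.53 × 289.25/8.530 = 323.16 K.
Converting, 323.16 K = 122.02°F.

120 °F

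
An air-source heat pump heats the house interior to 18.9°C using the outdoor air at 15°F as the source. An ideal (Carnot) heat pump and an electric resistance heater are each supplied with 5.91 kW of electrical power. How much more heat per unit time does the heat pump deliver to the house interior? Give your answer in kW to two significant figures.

55 kW

In absolute terms T_C = 263.71 K and T_H = 292.05 K, so ΔT = 28.34 K.
COP_Carnot = T_H/ΔT = 292.05/28.34 = 10.30.
The heat pump delivers Q̇_H = COP × Ẇ = 60.89 kW; the resistance heater delivers Ẇ = 5.910 kW.
Extra = (COP − 1)·Ẇ = 54.98 kW.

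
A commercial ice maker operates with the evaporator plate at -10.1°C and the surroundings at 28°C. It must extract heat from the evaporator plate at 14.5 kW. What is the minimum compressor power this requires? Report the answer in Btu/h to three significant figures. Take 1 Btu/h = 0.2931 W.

7170 Btu/h

In absolute terms T_C = 263.05 K and T_H = 301.15 K, so ΔT = 38.10 K.
COP_Carnot = T_C/ΔT = 263.05/38.10 = 6.904.
Ẇ_min = Q̇/COP_Carnot = 14.50/6.904 = 2.100 kW = 7165 Btu/h.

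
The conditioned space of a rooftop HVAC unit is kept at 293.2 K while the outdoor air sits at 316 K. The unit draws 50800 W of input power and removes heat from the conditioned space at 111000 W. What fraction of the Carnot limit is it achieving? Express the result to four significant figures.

0.1699

COP_actual = Q̇_C/Ẇ = 111000/50800 = 2.185.
The reservoir spacing is ΔT = 316 − 293.2 = 22.80 K.
COP_Carnot = T_C/ΔT = 293.20/22.80 = 12.86.
η_II = COP_actual/COP_Carnot = 2.185/12.86 = 0.1699.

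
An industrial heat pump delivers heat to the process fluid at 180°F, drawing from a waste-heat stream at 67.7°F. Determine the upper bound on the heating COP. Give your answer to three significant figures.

In absolute terms T_C = 292.98 K and T_H = 355.37 K, so ΔT = 62.39 K.
For a reversible cycle, COP_Carnot = T_H/ΔT = 355.37/62.39 = 5.696.

5.70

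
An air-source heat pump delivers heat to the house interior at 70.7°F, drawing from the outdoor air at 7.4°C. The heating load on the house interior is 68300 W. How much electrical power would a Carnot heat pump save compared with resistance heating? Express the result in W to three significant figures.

65000 W

In absolute terms T_C = 280.55 K and T_H = 294.65 K, so ΔT = 14.10 K.
COP_Carnot = T_H/ΔT = 294.65/14.10 = 20.90.
Resistance heating needs Ẇ_res = Q̇_H = 68300 W; the reversible heat pump needs only Ẇ_hp = Q̇_H/COP = 3268 W.
Saving = 68300 − 3268 = 65030 W.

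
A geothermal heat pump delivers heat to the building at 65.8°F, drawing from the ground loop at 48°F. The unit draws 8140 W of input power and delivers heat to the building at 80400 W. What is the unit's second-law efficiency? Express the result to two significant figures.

COP_actual = Q̇_H/Ẇ = 80400/8140 = 9.877.
In absolute terms T_C = 282.04 K and T_H = 291.93 K, so ΔT = 9.889 K.
COP_Carnot = T_H/ΔT = 291.93/9.889 = 29.52.
η_II = COP_actual/COP_Carnot = 9.877/29.52 = 0.3346.

0.33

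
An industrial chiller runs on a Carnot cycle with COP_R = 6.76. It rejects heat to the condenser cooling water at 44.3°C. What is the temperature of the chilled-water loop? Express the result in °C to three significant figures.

3.39 °C

For a Carnot refrigerator COP_R = T_C/(T_H − T_C), so T_C = COP·T_H/(1 + COP).
With T_H = 317.45 K, T_C = 6.76 × 317.45/7.760 = 276.54 K.
Converting, 276.54 K = 3.39°C.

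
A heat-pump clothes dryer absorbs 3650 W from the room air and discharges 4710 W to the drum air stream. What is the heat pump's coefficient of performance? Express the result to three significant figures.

The first law gives Q̇_H = Q̇_C + Ẇ, so the three rates are Q̇_C = 3650, Q̇_H = 4710, Ẇ = 1060 W.
COP_HP = Q̇_H/Ẇ = 4710/1060 = 4.443.

4.44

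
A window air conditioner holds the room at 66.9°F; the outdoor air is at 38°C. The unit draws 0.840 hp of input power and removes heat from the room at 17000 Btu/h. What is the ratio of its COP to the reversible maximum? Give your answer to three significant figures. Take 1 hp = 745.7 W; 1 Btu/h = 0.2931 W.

Converting, Q̇_C = 17000 Btu/h = 6.682 hp, so COP_actual = Q̇_C/Ẇ = 6.682/0.8400 = 7.955.
In absolute terms T_C = 292.54 K and T_H = 311.15 K, so ΔT = 18.61 K.
COP_Carnot = T_C/ΔT = 292.54/18.61 = 15.72.
η_II = COP_actual/COP_Carnot = 7.955/15.72 = 0.5061.

0.506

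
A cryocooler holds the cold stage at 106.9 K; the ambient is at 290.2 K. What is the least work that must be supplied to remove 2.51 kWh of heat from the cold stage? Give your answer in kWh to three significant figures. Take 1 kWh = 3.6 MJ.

The reservoir spacing is ΔT = 290.2 − 106.9 = 183.3 K.
The reversible limit is COP_R = T_C/ΔT = 0.5832, so W_min = Q_C/COP = Q_C·ΔT/T_C.
W_min = 2.510 × 183.3/106.90 = 4.304 kWh.

4.30 kWh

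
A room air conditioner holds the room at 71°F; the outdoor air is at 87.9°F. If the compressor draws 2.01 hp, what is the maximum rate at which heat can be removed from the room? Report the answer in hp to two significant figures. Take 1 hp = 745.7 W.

63 hp

In absolute terms T_C = 294.82 K and T_H = 304.21 K, so ΔT = 9.389 K.
COP_Carnot = T_C/ΔT = 294.82/9.389 = 31.40.
Q̇_max = COP_Carnot × Ẇ = 31.40 × 2.010 hp = 63.12 hp.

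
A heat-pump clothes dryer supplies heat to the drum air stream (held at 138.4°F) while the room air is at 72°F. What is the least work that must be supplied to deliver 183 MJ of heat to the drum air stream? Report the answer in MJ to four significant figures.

In absolute terms T_C = 295.37 K and T_H = 332.26 K, so ΔT = 36.89 K.
The reversible limit is COP_HP = T_H/ΔT = 9.007, so W_min = Q_H/COP = Q_H·ΔT/T_H.
W_min = 183.0 × 36.89/332.26 = 20.32 MJ.

20.32 MJ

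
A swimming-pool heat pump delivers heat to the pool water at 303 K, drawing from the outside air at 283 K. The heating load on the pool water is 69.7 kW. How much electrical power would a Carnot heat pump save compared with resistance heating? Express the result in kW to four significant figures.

65.10 kW

The reservoir spacing is ΔT = 303 − 283 = 20.00 K.
COP_Carnot = T_H/ΔT = 303.00/20.00 = 15.15.
Resistance heating needs Ẇ_res = Q̇_H = 69.70 kW; the reversible heat pump needs only Ẇ_hp = Q̇_H/COP = 4.601 kW.
Saving = 69.70 − 4.601 = 65.10 kW.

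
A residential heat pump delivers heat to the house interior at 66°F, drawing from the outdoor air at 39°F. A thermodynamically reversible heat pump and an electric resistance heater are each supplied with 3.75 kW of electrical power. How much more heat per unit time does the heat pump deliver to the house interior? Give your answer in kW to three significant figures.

In absolute terms T_C = 277.04 K and T_H = 292.04 K, so ΔT = 15.00 K.
COP_Carnot = T_H/ΔT = 292.04/15.00 = 19.47.
The heat pump delivers Q̇_H = COP × Ẇ = 73.01 kW; the resistance heater delivers Ẇ = 3.750 kW.
Extra = (COP − 1)·Ẇ = 69.26 kW.

69.3 kW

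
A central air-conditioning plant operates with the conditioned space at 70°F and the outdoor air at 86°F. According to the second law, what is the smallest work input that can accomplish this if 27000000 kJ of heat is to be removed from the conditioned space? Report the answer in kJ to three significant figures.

In absolute terms T_C = 294.26 K and T_H = 303.15 K, so ΔT = 8.889 K.
The reversible limit is COP_R = T_C/ΔT = 33.10, so W_min = Q_C/COP = Q_C·ΔT/T_C.
W_min = 27000000 × 8.889/294.26 = 815600 kJ.

816000 kJ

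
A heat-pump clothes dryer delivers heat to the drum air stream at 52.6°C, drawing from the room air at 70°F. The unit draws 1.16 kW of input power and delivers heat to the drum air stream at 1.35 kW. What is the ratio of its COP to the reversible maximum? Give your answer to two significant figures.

0.11

COP_actual = Q̇_H/Ẇ = 1.350/1.160 = 1.164.
In absolute terms T_C = 294.26 K and T_H = 325.75 K, so ΔT = 31.49 K.
COP_Carnot = T_H/ΔT = 325.75/31.49 = 10.34.
η_II = COP_actual/COP_Carnot = 1.164/10.34 = 0.1125.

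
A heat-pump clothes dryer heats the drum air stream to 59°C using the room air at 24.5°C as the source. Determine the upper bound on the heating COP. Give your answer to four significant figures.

9.628

In absolute terms T_C = 297.65 K and T_H = 332.15 K, so ΔT = 34.50 K.
For a reversible cycle, COP_Carnot = T_H/ΔT = 332.15/34.50 = 9.628.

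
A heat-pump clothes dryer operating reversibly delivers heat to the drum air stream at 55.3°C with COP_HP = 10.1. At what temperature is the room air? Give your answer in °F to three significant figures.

COP_HP = T_H/(T_H − T_C) gives T_H − T_C = T_H/COP.
With T_H = 328.45 K, T_C = 328.45 × (1 − 1/10.1) = 295.93 K.
Converting, 295.93 K = 73.00°F.

73.0 °F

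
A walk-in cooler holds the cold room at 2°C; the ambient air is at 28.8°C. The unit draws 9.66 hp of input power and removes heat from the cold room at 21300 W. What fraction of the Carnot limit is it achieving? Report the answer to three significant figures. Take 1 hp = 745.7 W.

0.288

Converting, Q̇_C = 21300 W = 28.56 hp, so COP_actual = Q̇_C/Ẇ = 28.56/9.660 = 2.957.
In absolute terms T_C = 275.15 K and T_H = 301.95 K, so ΔT = 26.80 K.
COP_Carnot = T_C/ΔT = 275.15/26.80 = 10.27.
η_II = COP_actual/COP_Carnot = 2.957/10.27 = 0.2880.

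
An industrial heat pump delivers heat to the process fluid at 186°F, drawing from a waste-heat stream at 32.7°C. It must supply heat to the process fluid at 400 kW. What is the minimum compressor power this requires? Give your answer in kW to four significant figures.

58.94 kW

In absolute terms T_C = 305.85 K and T_H = 358.71 K, so ΔT = 52.86 K.
COP_Carnot = T_H/ΔT = 358.71/52.86 = 6.787.
Ẇ_min = Q̇/COP_Carnot = 400.0/6.787 = 58.94 kW.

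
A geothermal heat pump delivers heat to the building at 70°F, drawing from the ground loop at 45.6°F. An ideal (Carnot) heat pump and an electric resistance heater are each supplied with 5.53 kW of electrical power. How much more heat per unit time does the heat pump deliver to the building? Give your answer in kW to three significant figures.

115 kW

In absolute terms T_C = 280.71 K and T_H = 294.26 K, so ΔT = 13.56 K.
COP_Carnot = T_H/ΔT = 294.26/13.56 = 21.71.
The heat pump delivers Q̇_H = COP × Ẇ = 120.0 kW; the resistance heater delivers Ẇ = 5.530 kW.
Extra = (COP − 1)·Ẇ = 114.5 kW.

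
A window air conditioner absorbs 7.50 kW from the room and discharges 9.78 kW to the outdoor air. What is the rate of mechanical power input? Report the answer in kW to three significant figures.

2.28 kW

For a cyclic device the first law requires Q̇_H = Q̇_C + Ẇ.
Ẇ = Q̇_H − Q̇_C = 2.280 kW.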